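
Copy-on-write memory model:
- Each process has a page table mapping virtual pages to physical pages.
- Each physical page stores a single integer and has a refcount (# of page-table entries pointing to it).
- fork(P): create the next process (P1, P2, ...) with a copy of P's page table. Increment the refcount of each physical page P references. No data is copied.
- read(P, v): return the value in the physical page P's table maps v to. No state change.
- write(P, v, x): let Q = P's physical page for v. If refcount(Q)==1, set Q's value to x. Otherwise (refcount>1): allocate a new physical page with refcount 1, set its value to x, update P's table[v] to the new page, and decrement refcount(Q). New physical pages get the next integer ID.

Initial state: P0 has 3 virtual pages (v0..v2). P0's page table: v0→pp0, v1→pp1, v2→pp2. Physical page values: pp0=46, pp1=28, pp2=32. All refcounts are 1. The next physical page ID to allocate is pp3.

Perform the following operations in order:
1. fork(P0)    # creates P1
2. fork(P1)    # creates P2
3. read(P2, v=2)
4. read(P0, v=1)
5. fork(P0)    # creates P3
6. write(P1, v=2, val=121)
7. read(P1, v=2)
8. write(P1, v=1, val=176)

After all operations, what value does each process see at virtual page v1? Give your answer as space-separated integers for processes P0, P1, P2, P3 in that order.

Op 1: fork(P0) -> P1. 3 ppages; refcounts: pp0:2 pp1:2 pp2:2
Op 2: fork(P1) -> P2. 3 ppages; refcounts: pp0:3 pp1:3 pp2:3
Op 3: read(P2, v2) -> 32. No state change.
Op 4: read(P0, v1) -> 28. No state change.
Op 5: fork(P0) -> P3. 3 ppages; refcounts: pp0:4 pp1:4 pp2:4
Op 6: write(P1, v2, 121). refcount(pp2)=4>1 -> COPY to pp3. 4 ppages; refcounts: pp0:4 pp1:4 pp2:3 pp3:1
Op 7: read(P1, v2) -> 121. No state change.
Op 8: write(P1, v1, 176). refcount(pp1)=4>1 -> COPY to pp4. 5 ppages; refcounts: pp0:4 pp1:3 pp2:3 pp3:1 pp4:1
P0: v1 -> pp1 = 28
P1: v1 -> pp4 = 176
P2: v1 -> pp1 = 28
P3: v1 -> pp1 = 28

Answer: 28 176 28 28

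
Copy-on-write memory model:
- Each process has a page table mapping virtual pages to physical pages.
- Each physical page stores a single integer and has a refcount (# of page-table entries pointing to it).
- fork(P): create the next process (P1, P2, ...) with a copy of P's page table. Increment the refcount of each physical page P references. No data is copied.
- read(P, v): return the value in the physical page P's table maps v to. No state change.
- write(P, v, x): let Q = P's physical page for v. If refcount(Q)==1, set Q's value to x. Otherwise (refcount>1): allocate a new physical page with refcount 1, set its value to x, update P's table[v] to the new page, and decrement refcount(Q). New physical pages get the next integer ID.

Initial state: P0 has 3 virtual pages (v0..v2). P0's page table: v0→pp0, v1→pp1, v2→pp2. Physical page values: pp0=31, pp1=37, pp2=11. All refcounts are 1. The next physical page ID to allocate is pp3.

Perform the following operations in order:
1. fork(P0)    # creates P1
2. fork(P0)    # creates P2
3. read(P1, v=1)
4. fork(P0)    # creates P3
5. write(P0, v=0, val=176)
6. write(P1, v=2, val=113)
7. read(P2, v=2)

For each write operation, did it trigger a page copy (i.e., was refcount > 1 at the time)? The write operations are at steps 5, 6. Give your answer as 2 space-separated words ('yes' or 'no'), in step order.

Op 1: fork(P0) -> P1. 3 ppages; refcounts: pp0:2 pp1:2 pp2:2
Op 2: fork(P0) -> P2. 3 ppages; refcounts: pp0:3 pp1:3 pp2:3
Op 3: read(P1, v1) -> 37. No state change.
Op 4: fork(P0) -> P3. 3 ppages; refcounts: pp0:4 pp1:4 pp2:4
Op 5: write(P0, v0, 176). refcount(pp0)=4>1 -> COPY to pp3. 4 ppages; refcounts: pp0:3 pp1:4 pp2:4 pp3:1
Op 6: write(P1, v2, 113). refcount(pp2)=4>1 -> COPY to pp4. 5 ppages; refcounts: pp0:3 pp1:4 pp2:3 pp3:1 pp4:1
Op 7: read(P2, v2) -> 11. No state change.

yes yes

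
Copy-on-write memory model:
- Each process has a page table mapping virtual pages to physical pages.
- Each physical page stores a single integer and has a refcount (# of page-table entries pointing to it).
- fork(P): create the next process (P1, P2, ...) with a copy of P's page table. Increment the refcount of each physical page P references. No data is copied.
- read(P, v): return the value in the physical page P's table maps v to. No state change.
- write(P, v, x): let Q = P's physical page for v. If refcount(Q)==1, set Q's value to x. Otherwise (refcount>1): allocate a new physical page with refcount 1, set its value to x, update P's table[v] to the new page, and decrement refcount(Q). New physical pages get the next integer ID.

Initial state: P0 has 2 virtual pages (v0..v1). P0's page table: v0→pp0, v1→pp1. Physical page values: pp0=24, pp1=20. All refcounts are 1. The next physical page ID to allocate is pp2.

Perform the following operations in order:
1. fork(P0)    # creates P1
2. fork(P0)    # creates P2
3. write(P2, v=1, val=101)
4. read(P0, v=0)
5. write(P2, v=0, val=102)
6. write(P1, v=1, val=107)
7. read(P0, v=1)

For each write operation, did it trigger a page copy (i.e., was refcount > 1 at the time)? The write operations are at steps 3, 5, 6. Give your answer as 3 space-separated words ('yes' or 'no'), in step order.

Op 1: fork(P0) -> P1. 2 ppages; refcounts: pp0:2 pp1:2
Op 2: fork(P0) -> P2. 2 ppages; refcounts: pp0:3 pp1:3
Op 3: write(P2, v1, 101). refcount(pp1)=3>1 -> COPY to pp2. 3 ppages; refcounts: pp0:3 pp1:2 pp2:1
Op 4: read(P0, v0) -> 24. No state change.
Op 5: write(P2, v0, 102). refcount(pp0)=3>1 -> COPY to pp3. 4 ppages; refcounts: pp0:2 pp1:2 pp2:1 pp3:1
Op 6: write(P1, v1, 107). refcount(pp1)=2>1 -> COPY to pp4. 5 ppages; refcounts: pp0:2 pp1:1 pp2:1 pp3:1 pp4:1
Op 7: read(P0, v1) -> 20. No state change.

yes yes yes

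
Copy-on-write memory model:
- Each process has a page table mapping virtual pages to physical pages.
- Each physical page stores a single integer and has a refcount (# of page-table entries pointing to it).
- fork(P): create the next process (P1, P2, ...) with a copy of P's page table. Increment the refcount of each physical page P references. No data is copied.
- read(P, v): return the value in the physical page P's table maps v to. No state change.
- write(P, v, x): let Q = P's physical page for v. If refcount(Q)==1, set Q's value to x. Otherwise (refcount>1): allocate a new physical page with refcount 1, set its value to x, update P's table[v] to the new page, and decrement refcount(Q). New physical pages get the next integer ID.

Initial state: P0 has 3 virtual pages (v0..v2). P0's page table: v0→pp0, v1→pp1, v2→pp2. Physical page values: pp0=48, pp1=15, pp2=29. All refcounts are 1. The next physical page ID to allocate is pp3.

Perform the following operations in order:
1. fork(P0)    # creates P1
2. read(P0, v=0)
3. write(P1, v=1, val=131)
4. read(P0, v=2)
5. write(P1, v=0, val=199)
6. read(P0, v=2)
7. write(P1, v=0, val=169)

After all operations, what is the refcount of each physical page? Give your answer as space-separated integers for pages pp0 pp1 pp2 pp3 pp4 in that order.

Op 1: fork(P0) -> P1. 3 ppages; refcounts: pp0:2 pp1:2 pp2:2
Op 2: read(P0, v0) -> 48. No state change.
Op 3: write(P1, v1, 131). refcount(pp1)=2>1 -> COPY to pp3. 4 ppages; refcounts: pp0:2 pp1:1 pp2:2 pp3:1
Op 4: read(P0, v2) -> 29. No state change.
Op 5: write(P1, v0, 199). refcount(pp0)=2>1 -> COPY to pp4. 5 ppages; refcounts: pp0:1 pp1:1 pp2:2 pp3:1 pp4:1
Op 6: read(P0, v2) -> 29. No state change.
Op 7: write(P1, v0, 169). refcount(pp4)=1 -> write in place. 5 ppages; refcounts: pp0:1 pp1:1 pp2:2 pp3:1 pp4:1

Answer: 1 1 2 1 1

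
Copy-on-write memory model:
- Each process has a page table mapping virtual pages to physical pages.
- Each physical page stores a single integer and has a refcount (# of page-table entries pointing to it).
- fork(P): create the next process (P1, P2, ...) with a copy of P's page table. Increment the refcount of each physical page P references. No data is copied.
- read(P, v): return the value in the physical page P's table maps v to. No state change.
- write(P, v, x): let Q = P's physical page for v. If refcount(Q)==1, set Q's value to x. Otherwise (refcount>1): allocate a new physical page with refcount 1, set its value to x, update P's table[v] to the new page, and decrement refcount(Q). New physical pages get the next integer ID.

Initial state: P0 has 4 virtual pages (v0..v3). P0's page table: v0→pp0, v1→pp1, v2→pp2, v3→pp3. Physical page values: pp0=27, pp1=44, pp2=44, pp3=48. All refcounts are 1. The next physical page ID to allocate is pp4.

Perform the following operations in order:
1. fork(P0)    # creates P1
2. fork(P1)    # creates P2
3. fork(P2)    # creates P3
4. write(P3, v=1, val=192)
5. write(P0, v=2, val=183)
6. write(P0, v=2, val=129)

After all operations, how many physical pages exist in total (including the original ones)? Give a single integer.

Answer: 6

Derivation:
Op 1: fork(P0) -> P1. 4 ppages; refcounts: pp0:2 pp1:2 pp2:2 pp3:2
Op 2: fork(P1) -> P2. 4 ppages; refcounts: pp0:3 pp1:3 pp2:3 pp3:3
Op 3: fork(P2) -> P3. 4 ppages; refcounts: pp0:4 pp1:4 pp2:4 pp3:4
Op 4: write(P3, v1, 192). refcount(pp1)=4>1 -> COPY to pp4. 5 ppages; refcounts: pp0:4 pp1:3 pp2:4 pp3:4 pp4:1
Op 5: write(P0, v2, 183). refcount(pp2)=4>1 -> COPY to pp5. 6 ppages; refcounts: pp0:4 pp1:3 pp2:3 pp3:4 pp4:1 pp5:1
Op 6: write(P0, v2, 129). refcount(pp5)=1 -> write in place. 6 ppages; refcounts: pp0:4 pp1:3 pp2:3 pp3:4 pp4:1 pp5:1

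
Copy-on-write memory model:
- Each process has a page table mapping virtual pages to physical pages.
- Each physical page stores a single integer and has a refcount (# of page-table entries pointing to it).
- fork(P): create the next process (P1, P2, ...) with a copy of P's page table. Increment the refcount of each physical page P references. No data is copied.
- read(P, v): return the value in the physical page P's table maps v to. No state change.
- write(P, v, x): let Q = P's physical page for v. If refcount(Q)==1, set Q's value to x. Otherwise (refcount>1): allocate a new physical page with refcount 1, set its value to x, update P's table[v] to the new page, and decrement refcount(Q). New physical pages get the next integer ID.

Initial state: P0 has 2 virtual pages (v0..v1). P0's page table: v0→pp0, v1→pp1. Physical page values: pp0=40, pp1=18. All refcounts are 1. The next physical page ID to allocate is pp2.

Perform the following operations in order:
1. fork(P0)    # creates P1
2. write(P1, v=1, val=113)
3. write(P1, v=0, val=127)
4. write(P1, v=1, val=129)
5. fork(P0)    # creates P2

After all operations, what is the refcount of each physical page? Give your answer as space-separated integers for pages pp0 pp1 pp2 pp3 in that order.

Answer: 2 2 1 1

Derivation:
Op 1: fork(P0) -> P1. 2 ppages; refcounts: pp0:2 pp1:2
Op 2: write(P1, v1, 113). refcount(pp1)=2>1 -> COPY to pp2. 3 ppages; refcounts: pp0:2 pp1:1 pp2:1
Op 3: write(P1, v0, 127). refcount(pp0)=2>1 -> COPY to pp3. 4 ppages; refcounts: pp0:1 pp1:1 pp2:1 pp3:1
Op 4: write(P1, v1, 129). refcount(pp2)=1 -> write in place. 4 ppages; refcounts: pp0:1 pp1:1 pp2:1 pp3:1
Op 5: fork(P0) -> P2. 4 ppages; refcounts: pp0:2 pp1:2 pp2:1 pp3:1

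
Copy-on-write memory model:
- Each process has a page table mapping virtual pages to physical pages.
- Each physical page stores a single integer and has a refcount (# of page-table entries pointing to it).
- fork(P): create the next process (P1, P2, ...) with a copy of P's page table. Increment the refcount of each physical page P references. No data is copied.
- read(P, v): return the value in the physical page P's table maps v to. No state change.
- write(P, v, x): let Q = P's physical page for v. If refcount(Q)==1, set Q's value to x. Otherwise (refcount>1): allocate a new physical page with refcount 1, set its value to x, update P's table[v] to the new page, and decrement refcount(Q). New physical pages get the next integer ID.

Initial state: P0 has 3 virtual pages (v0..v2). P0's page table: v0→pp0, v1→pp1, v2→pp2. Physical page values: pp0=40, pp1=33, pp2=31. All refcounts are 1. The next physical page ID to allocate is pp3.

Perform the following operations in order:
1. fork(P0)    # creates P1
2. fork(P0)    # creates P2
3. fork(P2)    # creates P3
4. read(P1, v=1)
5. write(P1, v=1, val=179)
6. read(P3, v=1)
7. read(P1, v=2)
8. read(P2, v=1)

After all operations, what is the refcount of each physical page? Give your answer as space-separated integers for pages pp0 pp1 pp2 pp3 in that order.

Op 1: fork(P0) -> P1. 3 ppages; refcounts: pp0:2 pp1:2 pp2:2
Op 2: fork(P0) -> P2. 3 ppages; refcounts: pp0:3 pp1:3 pp2:3
Op 3: fork(P2) -> P3. 3 ppages; refcounts: pp0:4 pp1:4 pp2:4
Op 4: read(P1, v1) -> 33. No state change.
Op 5: write(P1, v1, 179). refcount(pp1)=4>1 -> COPY to pp3. 4 ppages; refcounts: pp0:4 pp1:3 pp2:4 pp3:1
Op 6: read(P3, v1) -> 33. No state change.
Op 7: read(P1, v2) -> 31. No state change.
Op 8: read(P2, v1) -> 33. No state change.

Answer: 4 3 4 1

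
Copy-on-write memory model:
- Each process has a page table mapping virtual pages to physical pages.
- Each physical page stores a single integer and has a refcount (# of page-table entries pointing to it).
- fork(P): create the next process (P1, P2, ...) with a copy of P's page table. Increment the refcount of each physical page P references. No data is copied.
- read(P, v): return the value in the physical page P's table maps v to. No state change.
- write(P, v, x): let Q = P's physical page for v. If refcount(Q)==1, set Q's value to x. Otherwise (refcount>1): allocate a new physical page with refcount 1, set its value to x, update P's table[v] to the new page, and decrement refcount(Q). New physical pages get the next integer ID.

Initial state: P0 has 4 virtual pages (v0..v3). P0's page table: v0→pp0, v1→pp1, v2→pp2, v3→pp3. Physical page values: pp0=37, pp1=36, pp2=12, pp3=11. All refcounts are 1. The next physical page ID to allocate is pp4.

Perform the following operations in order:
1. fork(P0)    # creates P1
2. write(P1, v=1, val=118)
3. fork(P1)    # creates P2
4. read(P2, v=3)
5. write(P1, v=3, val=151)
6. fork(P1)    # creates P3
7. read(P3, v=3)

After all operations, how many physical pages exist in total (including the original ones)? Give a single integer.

Op 1: fork(P0) -> P1. 4 ppages; refcounts: pp0:2 pp1:2 pp2:2 pp3:2
Op 2: write(P1, v1, 118). refcount(pp1)=2>1 -> COPY to pp4. 5 ppages; refcounts: pp0:2 pp1:1 pp2:2 pp3:2 pp4:1
Op 3: fork(P1) -> P2. 5 ppages; refcounts: pp0:3 pp1:1 pp2:3 pp3:3 pp4:2
Op 4: read(P2, v3) -> 11. No state change.
Op 5: write(P1, v3, 151). refcount(pp3)=3>1 -> COPY to pp5. 6 ppages; refcounts: pp0:3 pp1:1 pp2:3 pp3:2 pp4:2 pp5:1
Op 6: fork(P1) -> P3. 6 ppages; refcounts: pp0:4 pp1:1 pp2:4 pp3:2 pp4:3 pp5:2
Op 7: read(P3, v3) -> 151. No state change.

Answer: 6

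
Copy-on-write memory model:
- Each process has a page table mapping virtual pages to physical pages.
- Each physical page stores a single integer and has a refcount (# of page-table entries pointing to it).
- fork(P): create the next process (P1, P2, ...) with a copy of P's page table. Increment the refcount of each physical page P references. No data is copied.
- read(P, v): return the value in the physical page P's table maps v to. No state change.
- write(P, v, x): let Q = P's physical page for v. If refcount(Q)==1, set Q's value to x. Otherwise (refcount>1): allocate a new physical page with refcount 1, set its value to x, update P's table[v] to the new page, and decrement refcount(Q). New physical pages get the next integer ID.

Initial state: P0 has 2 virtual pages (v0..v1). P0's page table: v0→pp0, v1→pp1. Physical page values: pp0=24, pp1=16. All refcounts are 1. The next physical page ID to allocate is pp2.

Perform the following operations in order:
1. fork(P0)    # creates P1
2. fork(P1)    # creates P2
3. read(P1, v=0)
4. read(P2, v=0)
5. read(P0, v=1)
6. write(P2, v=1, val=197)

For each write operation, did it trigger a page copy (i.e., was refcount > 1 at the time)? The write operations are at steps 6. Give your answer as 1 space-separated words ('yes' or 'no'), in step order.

Op 1: fork(P0) -> P1. 2 ppages; refcounts: pp0:2 pp1:2
Op 2: fork(P1) -> P2. 2 ppages; refcounts: pp0:3 pp1:3
Op 3: read(P1, v0) -> 24. No state change.
Op 4: read(P2, v0) -> 24. No state change.
Op 5: read(P0, v1) -> 16. No state change.
Op 6: write(P2, v1, 197). refcount(pp1)=3>1 -> COPY to pp2. 3 ppages; refcounts: pp0:3 pp1:2 pp2:1

yes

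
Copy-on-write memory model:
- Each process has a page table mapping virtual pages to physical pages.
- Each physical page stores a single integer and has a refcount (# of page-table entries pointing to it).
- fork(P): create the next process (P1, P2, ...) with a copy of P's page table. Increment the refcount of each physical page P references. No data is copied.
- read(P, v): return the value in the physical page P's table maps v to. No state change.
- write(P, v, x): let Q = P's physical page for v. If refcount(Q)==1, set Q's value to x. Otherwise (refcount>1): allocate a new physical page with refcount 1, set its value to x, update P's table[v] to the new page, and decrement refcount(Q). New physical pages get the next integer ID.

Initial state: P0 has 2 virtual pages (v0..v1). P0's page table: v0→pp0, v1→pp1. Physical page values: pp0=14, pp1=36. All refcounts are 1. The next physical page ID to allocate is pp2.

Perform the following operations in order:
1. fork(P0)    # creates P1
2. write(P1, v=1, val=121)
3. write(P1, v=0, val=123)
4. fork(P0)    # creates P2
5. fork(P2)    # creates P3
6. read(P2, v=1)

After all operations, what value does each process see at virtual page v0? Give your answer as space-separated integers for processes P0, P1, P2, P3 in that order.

Op 1: fork(P0) -> P1. 2 ppages; refcounts: pp0:2 pp1:2
Op 2: write(P1, v1, 121). refcount(pp1)=2>1 -> COPY to pp2. 3 ppages; refcounts: pp0:2 pp1:1 pp2:1
Op 3: write(P1, v0, 123). refcount(pp0)=2>1 -> COPY to pp3. 4 ppages; refcounts: pp0:1 pp1:1 pp2:1 pp3:1
Op 4: fork(P0) -> P2. 4 ppages; refcounts: pp0:2 pp1:2 pp2:1 pp3:1
Op 5: fork(P2) -> P3. 4 ppages; refcounts: pp0:3 pp1:3 pp2:1 pp3:1
Op 6: read(P2, v1) -> 36. No state change.
P0: v0 -> pp0 = 14
P1: v0 -> pp3 = 123
P2: v0 -> pp0 = 14
P3: v0 -> pp0 = 14

Answer: 14 123 14 14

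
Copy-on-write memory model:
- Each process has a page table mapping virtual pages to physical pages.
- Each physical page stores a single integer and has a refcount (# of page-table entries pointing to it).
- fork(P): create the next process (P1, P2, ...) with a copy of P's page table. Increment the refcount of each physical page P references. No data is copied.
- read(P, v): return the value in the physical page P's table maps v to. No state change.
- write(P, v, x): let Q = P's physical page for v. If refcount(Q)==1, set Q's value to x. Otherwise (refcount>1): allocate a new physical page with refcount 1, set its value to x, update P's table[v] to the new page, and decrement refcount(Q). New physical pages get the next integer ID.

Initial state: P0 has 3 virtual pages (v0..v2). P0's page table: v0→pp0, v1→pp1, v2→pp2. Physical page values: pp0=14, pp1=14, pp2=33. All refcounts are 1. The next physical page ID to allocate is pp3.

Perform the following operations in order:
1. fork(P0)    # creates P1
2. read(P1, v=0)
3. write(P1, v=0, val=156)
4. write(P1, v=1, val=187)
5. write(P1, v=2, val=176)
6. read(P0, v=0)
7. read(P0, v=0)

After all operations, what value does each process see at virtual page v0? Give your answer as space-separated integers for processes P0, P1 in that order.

Answer: 14 156

Derivation:
Op 1: fork(P0) -> P1. 3 ppages; refcounts: pp0:2 pp1:2 pp2:2
Op 2: read(P1, v0) -> 14. No state change.
Op 3: write(P1, v0, 156). refcount(pp0)=2>1 -> COPY to pp3. 4 ppages; refcounts: pp0:1 pp1:2 pp2:2 pp3:1
Op 4: write(P1, v1, 187). refcount(pp1)=2>1 -> COPY to pp4. 5 ppages; refcounts: pp0:1 pp1:1 pp2:2 pp3:1 pp4:1
Op 5: write(P1, v2, 176). refcount(pp2)=2>1 -> COPY to pp5. 6 ppages; refcounts: pp0:1 pp1:1 pp2:1 pp3:1 pp4:1 pp5:1
Op 6: read(P0, v0) -> 14. No state change.
Op 7: read(P0, v0) -> 14. No state change.
P0: v0 -> pp0 = 14
P1: v0 -> pp3 = 156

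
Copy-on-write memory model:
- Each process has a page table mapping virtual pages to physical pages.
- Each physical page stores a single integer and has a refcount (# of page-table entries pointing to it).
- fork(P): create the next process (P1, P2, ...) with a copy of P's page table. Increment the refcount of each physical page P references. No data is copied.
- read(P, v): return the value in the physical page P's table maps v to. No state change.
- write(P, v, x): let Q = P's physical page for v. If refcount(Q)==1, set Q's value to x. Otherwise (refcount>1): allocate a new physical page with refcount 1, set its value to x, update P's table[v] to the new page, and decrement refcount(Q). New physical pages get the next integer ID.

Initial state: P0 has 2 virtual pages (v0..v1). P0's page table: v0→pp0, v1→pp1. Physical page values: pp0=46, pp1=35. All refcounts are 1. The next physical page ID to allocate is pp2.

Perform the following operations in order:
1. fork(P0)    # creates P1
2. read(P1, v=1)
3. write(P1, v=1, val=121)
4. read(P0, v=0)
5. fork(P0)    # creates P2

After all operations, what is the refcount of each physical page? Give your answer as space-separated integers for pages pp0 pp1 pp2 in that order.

Op 1: fork(P0) -> P1. 2 ppages; refcounts: pp0:2 pp1:2
Op 2: read(P1, v1) -> 35. No state change.
Op 3: write(P1, v1, 121). refcount(pp1)=2>1 -> COPY to pp2. 3 ppages; refcounts: pp0:2 pp1:1 pp2:1
Op 4: read(P0, v0) -> 46. No state change.
Op 5: fork(P0) -> P2. 3 ppages; refcounts: pp0:3 pp1:2 pp2:1

Answer: 3 2 1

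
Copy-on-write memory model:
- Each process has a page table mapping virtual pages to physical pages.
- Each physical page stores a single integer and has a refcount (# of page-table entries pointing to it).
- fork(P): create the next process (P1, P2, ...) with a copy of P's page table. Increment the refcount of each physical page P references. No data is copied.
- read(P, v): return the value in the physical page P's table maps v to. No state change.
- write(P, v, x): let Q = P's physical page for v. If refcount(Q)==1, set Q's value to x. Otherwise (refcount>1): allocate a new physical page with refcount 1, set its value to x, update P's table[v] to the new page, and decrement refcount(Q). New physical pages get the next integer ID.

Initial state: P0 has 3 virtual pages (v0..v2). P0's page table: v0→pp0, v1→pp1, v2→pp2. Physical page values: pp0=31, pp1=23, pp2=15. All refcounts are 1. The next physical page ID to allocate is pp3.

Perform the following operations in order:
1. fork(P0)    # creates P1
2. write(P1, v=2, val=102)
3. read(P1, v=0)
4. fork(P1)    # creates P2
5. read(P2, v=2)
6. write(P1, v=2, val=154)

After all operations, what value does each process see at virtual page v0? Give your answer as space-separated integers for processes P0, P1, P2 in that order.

Answer: 31 31 31

Derivation:
Op 1: fork(P0) -> P1. 3 ppages; refcounts: pp0:2 pp1:2 pp2:2
Op 2: write(P1, v2, 102). refcount(pp2)=2>1 -> COPY to pp3. 4 ppages; refcounts: pp0:2 pp1:2 pp2:1 pp3:1
Op 3: read(P1, v0) -> 31. No state change.
Op 4: fork(P1) -> P2. 4 ppages; refcounts: pp0:3 pp1:3 pp2:1 pp3:2
Op 5: read(P2, v2) -> 102. No state change.
Op 6: write(P1, v2, 154). refcount(pp3)=2>1 -> COPY to pp4. 5 ppages; refcounts: pp0:3 pp1:3 pp2:1 pp3:1 pp4:1
P0: v0 -> pp0 = 31
P1: v0 -> pp0 = 31
P2: v0 -> pp0 = 31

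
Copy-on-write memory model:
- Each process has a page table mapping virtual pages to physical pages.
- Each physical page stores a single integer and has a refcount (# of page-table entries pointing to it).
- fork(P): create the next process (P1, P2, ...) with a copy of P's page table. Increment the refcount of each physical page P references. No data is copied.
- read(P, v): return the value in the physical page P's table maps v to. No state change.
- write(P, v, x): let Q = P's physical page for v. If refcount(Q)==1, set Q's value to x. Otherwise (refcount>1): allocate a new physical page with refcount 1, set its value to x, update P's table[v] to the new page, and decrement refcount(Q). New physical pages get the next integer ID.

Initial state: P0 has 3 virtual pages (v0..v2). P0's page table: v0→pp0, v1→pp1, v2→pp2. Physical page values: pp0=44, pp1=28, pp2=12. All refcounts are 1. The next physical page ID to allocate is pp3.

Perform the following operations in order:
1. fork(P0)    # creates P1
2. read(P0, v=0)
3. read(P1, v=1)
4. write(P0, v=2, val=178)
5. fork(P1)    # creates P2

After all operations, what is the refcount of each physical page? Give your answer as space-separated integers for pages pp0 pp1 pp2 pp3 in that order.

Answer: 3 3 2 1

Derivation:
Op 1: fork(P0) -> P1. 3 ppages; refcounts: pp0:2 pp1:2 pp2:2
Op 2: read(P0, v0) -> 44. No state change.
Op 3: read(P1, v1) -> 28. No state change.
Op 4: write(P0, v2, 178). refcount(pp2)=2>1 -> COPY to pp3. 4 ppages; refcounts: pp0:2 pp1:2 pp2:1 pp3:1
Op 5: fork(P1) -> P2. 4 ppages; refcounts: pp0:3 pp1:3 pp2:2 pp3:1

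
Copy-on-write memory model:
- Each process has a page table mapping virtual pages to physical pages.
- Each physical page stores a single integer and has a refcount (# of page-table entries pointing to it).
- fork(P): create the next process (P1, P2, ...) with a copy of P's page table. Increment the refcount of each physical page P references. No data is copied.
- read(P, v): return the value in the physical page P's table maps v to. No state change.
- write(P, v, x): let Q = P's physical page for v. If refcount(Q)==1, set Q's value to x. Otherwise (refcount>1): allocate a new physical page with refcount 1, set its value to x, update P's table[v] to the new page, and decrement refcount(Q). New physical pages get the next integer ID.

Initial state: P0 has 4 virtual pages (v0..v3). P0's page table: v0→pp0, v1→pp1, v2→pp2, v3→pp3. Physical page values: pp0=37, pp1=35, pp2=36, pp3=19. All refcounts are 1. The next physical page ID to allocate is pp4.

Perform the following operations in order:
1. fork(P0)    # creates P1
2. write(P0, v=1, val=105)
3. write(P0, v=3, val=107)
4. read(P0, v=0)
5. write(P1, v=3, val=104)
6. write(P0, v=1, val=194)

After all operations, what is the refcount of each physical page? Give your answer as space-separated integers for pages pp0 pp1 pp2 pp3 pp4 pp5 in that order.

Op 1: fork(P0) -> P1. 4 ppages; refcounts: pp0:2 pp1:2 pp2:2 pp3:2
Op 2: write(P0, v1, 105). refcount(pp1)=2>1 -> COPY to pp4. 5 ppages; refcounts: pp0:2 pp1:1 pp2:2 pp3:2 pp4:1
Op 3: write(P0, v3, 107). refcount(pp3)=2>1 -> COPY to pp5. 6 ppages; refcounts: pp0:2 pp1:1 pp2:2 pp3:1 pp4:1 pp5:1
Op 4: read(P0, v0) -> 37. No state change.
Op 5: write(P1, v3, 104). refcount(pp3)=1 -> write in place. 6 ppages; refcounts: pp0:2 pp1:1 pp2:2 pp3:1 pp4:1 pp5:1
Op 6: write(P0, v1, 194). refcount(pp4)=1 -> write in place. 6 ppages; refcounts: pp0:2 pp1:1 pp2:2 pp3:1 pp4:1 pp5:1

Answer: 2 1 2 1 1 1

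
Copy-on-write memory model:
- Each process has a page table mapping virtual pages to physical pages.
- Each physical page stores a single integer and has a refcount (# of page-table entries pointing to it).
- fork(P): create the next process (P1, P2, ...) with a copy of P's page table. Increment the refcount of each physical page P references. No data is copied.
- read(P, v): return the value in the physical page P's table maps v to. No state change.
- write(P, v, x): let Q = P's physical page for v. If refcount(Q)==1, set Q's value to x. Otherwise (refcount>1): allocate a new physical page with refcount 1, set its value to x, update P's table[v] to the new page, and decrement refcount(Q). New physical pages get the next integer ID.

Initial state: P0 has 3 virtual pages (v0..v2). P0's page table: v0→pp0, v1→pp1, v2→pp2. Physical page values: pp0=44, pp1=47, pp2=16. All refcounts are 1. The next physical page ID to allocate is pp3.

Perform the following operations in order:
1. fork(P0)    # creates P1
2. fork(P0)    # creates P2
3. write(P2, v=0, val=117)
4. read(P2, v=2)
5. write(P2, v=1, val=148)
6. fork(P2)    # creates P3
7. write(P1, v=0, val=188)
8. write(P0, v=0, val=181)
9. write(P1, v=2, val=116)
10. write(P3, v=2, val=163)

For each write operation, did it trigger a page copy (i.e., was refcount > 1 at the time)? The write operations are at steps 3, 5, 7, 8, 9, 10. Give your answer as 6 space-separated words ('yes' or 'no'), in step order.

Op 1: fork(P0) -> P1. 3 ppages; refcounts: pp0:2 pp1:2 pp2:2
Op 2: fork(P0) -> P2. 3 ppages; refcounts: pp0:3 pp1:3 pp2:3
Op 3: write(P2, v0, 117). refcount(pp0)=3>1 -> COPY to pp3. 4 ppages; refcounts: pp0:2 pp1:3 pp2:3 pp3:1
Op 4: read(P2, v2) -> 16. No state change.
Op 5: write(P2, v1, 148). refcount(pp1)=3>1 -> COPY to pp4. 5 ppages; refcounts: pp0:2 pp1:2 pp2:3 pp3:1 pp4:1
Op 6: fork(P2) -> P3. 5 ppages; refcounts: pp0:2 pp1:2 pp2:4 pp3:2 pp4:2
Op 7: write(P1, v0, 188). refcount(pp0)=2>1 -> COPY to pp5. 6 ppages; refcounts: pp0:1 pp1:2 pp2:4 pp3:2 pp4:2 pp5:1
Op 8: write(P0, v0, 181). refcount(pp0)=1 -> write in place. 6 ppages; refcounts: pp0:1 pp1:2 pp2:4 pp3:2 pp4:2 pp5:1
Op 9: write(P1, v2, 116). refcount(pp2)=4>1 -> COPY to pp6. 7 ppages; refcounts: pp0:1 pp1:2 pp2:3 pp3:2 pp4:2 pp5:1 pp6:1
Op 10: write(P3, v2, 163). refcount(pp2)=3>1 -> COPY to pp7. 8 ppages; refcounts: pp0:1 pp1:2 pp2:2 pp3:2 pp4:2 pp5:1 pp6:1 pp7:1

yes yes yes no yes yes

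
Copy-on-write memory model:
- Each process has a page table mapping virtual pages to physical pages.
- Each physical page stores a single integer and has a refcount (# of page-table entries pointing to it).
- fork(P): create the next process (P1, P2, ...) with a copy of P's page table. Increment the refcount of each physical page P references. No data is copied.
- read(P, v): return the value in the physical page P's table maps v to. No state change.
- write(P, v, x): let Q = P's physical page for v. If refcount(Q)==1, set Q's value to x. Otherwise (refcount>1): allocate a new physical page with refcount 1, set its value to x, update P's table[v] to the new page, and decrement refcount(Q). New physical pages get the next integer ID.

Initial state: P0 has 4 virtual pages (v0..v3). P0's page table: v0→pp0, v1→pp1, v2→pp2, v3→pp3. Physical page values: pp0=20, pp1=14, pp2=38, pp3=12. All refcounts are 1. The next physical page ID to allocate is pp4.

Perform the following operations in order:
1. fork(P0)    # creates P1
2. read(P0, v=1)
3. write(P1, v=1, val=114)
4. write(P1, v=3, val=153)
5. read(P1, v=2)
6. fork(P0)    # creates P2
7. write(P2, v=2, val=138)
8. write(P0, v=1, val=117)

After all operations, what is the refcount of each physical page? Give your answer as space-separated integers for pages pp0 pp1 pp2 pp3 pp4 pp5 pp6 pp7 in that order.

Answer: 3 1 2 2 1 1 1 1

Derivation:
Op 1: fork(P0) -> P1. 4 ppages; refcounts: pp0:2 pp1:2 pp2:2 pp3:2
Op 2: read(P0, v1) -> 14. No state change.
Op 3: write(P1, v1, 114). refcount(pp1)=2>1 -> COPY to pp4. 5 ppages; refcounts: pp0:2 pp1:1 pp2:2 pp3:2 pp4:1
Op 4: write(P1, v3, 153). refcount(pp3)=2>1 -> COPY to pp5. 6 ppages; refcounts: pp0:2 pp1:1 pp2:2 pp3:1 pp4:1 pp5:1
Op 5: read(P1, v2) -> 38. No state change.
Op 6: fork(P0) -> P2. 6 ppages; refcounts: pp0:3 pp1:2 pp2:3 pp3:2 pp4:1 pp5:1
Op 7: write(P2, v2, 138). refcount(pp2)=3>1 -> COPY to pp6. 7 ppages; refcounts: pp0:3 pp1:2 pp2:2 pp3:2 pp4:1 pp5:1 pp6:1
Op 8: write(P0, v1, 117). refcount(pp1)=2>1 -> COPY to pp7. 8 ppages; refcounts: pp0:3 pp1:1 pp2:2 pp3:2 pp4:1 pp5:1 pp6:1 pp7:1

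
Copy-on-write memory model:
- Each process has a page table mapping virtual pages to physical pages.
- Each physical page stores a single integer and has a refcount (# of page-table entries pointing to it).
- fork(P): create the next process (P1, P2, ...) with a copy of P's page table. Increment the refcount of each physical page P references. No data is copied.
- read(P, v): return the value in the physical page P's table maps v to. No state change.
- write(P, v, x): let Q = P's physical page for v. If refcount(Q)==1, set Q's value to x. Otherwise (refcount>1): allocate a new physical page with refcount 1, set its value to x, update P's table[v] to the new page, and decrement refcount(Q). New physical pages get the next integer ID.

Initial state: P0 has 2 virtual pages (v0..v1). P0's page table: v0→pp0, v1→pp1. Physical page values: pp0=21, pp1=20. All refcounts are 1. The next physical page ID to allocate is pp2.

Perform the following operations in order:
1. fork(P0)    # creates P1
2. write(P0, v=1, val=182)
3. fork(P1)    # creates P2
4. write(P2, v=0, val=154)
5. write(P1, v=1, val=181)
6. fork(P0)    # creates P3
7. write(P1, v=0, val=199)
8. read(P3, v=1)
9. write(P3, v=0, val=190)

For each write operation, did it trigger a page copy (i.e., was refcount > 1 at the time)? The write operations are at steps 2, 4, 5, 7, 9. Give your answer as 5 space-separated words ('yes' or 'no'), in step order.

Op 1: fork(P0) -> P1. 2 ppages; refcounts: pp0:2 pp1:2
Op 2: write(P0, v1, 182). refcount(pp1)=2>1 -> COPY to pp2. 3 ppages; refcounts: pp0:2 pp1:1 pp2:1
Op 3: fork(P1) -> P2. 3 ppages; refcounts: pp0:3 pp1:2 pp2:1
Op 4: write(P2, v0, 154). refcount(pp0)=3>1 -> COPY to pp3. 4 ppages; refcounts: pp0:2 pp1:2 pp2:1 pp3:1
Op 5: write(P1, v1, 181). refcount(pp1)=2>1 -> COPY to pp4. 5 ppages; refcounts: pp0:2 pp1:1 pp2:1 pp3:1 pp4:1
Op 6: fork(P0) -> P3. 5 ppages; refcounts: pp0:3 pp1:1 pp2:2 pp3:1 pp4:1
Op 7: write(P1, v0, 199). refcount(pp0)=3>1 -> COPY to pp5. 6 ppages; refcounts: pp0:2 pp1:1 pp2:2 pp3:1 pp4:1 pp5:1
Op 8: read(P3, v1) -> 182. No state change.
Op 9: write(P3, v0, 190). refcount(pp0)=2>1 -> COPY to pp6. 7 ppages; refcounts: pp0:1 pp1:1 pp2:2 pp3:1 pp4:1 pp5:1 pp6:1

yes yes yes yes yes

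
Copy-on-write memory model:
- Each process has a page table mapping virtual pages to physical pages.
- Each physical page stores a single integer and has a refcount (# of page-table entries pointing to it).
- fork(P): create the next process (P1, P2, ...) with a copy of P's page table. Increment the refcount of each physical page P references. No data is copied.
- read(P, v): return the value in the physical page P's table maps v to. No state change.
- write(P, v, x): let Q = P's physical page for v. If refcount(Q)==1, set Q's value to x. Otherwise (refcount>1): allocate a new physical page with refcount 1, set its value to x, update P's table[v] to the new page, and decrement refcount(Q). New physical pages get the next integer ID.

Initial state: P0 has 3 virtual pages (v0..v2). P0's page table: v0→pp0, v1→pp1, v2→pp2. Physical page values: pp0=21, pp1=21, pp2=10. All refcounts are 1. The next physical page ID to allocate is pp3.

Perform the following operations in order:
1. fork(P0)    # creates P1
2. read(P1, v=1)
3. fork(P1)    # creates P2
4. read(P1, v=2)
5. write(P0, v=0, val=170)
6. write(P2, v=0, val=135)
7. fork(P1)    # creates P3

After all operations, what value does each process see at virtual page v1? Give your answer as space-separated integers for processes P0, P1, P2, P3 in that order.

Answer: 21 21 21 21

Derivation:
Op 1: fork(P0) -> P1. 3 ppages; refcounts: pp0:2 pp1:2 pp2:2
Op 2: read(P1, v1) -> 21. No state change.
Op 3: fork(P1) -> P2. 3 ppages; refcounts: pp0:3 pp1:3 pp2:3
Op 4: read(P1, v2) -> 10. No state change.
Op 5: write(P0, v0, 170). refcount(pp0)=3>1 -> COPY to pp3. 4 ppages; refcounts: pp0:2 pp1:3 pp2:3 pp3:1
Op 6: write(P2, v0, 135). refcount(pp0)=2>1 -> COPY to pp4. 5 ppages; refcounts: pp0:1 pp1:3 pp2:3 pp3:1 pp4:1
Op 7: fork(P1) -> P3. 5 ppages; refcounts: pp0:2 pp1:4 pp2:4 pp3:1 pp4:1
P0: v1 -> pp1 = 21
P1: v1 -> pp1 = 21
P2: v1 -> pp1 = 21
P3: v1 -> pp1 = 21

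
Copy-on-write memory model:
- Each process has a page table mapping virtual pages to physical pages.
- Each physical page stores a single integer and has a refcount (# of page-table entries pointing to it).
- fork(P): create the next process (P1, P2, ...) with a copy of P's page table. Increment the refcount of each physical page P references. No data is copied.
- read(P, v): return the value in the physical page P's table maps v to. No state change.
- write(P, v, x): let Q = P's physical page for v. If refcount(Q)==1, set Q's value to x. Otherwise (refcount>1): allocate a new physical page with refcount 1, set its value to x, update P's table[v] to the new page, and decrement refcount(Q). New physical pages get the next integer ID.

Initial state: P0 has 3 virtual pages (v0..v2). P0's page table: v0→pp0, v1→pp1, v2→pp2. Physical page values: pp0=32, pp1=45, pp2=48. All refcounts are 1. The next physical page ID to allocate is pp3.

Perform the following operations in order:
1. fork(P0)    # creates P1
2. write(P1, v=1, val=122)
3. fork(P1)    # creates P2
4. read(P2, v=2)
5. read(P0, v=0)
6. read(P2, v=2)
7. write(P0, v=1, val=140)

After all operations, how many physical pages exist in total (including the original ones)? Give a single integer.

Op 1: fork(P0) -> P1. 3 ppages; refcounts: pp0:2 pp1:2 pp2:2
Op 2: write(P1, v1, 122). refcount(pp1)=2>1 -> COPY to pp3. 4 ppages; refcounts: pp0:2 pp1:1 pp2:2 pp3:1
Op 3: fork(P1) -> P2. 4 ppages; refcounts: pp0:3 pp1:1 pp2:3 pp3:2
Op 4: read(P2, v2) -> 48. No state change.
Op 5: read(P0, v0) -> 32. No state change.
Op 6: read(P2, v2) -> 48. No state change.
Op 7: write(P0, v1, 140). refcount(pp1)=1 -> write in place. 4 ppages; refcounts: pp0:3 pp1:1 pp2:3 pp3:2

Answer: 4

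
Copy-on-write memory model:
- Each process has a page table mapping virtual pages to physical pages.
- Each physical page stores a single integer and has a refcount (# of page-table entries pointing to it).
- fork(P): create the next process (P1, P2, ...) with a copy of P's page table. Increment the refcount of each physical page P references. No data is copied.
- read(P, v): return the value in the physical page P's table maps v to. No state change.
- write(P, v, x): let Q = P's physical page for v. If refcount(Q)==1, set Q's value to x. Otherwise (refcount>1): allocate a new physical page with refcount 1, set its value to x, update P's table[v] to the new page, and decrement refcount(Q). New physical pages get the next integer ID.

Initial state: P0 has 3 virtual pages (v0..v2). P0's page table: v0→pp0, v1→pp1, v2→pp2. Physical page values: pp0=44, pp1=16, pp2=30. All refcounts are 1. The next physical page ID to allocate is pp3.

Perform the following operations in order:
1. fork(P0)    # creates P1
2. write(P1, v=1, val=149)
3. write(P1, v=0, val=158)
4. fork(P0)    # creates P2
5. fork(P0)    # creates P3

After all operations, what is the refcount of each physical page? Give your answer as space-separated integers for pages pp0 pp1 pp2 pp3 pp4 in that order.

Answer: 3 3 4 1 1

Derivation:
Op 1: fork(P0) -> P1. 3 ppages; refcounts: pp0:2 pp1:2 pp2:2
Op 2: write(P1, v1, 149). refcount(pp1)=2>1 -> COPY to pp3. 4 ppages; refcounts: pp0:2 pp1:1 pp2:2 pp3:1
Op 3: write(P1, v0, 158). refcount(pp0)=2>1 -> COPY to pp4. 5 ppages; refcounts: pp0:1 pp1:1 pp2:2 pp3:1 pp4:1
Op 4: fork(P0) -> P2. 5 ppages; refcounts: pp0:2 pp1:2 pp2:3 pp3:1 pp4:1
Op 5: fork(P0) -> P3. 5 ppages; refcounts: pp0:3 pp1:3 pp2:4 pp3:1 pp4:1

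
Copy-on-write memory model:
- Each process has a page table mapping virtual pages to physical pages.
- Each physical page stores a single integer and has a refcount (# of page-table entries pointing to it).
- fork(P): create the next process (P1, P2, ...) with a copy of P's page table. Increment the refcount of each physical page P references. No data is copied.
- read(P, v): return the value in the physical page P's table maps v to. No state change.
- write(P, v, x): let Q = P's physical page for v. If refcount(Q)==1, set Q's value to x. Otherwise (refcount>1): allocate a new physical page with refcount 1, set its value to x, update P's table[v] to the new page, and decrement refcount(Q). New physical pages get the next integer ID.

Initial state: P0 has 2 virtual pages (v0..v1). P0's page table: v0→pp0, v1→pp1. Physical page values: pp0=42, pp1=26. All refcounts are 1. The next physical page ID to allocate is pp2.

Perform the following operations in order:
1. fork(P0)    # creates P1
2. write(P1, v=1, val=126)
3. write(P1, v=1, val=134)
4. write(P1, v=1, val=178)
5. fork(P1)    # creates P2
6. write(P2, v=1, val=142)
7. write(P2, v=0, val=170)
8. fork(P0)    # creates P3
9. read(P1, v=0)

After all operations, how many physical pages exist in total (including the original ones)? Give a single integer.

Answer: 5

Derivation:
Op 1: fork(P0) -> P1. 2 ppages; refcounts: pp0:2 pp1:2
Op 2: write(P1, v1, 126). refcount(pp1)=2>1 -> COPY to pp2. 3 ppages; refcounts: pp0:2 pp1:1 pp2:1
Op 3: write(P1, v1, 134). refcount(pp2)=1 -> write in place. 3 ppages; refcounts: pp0:2 pp1:1 pp2:1
Op 4: write(P1, v1, 178). refcount(pp2)=1 -> write in place. 3 ppages; refcounts: pp0:2 pp1:1 pp2:1
Op 5: fork(P1) -> P2. 3 ppages; refcounts: pp0:3 pp1:1 pp2:2
Op 6: write(P2, v1, 142). refcount(pp2)=2>1 -> COPY to pp3. 4 ppages; refcounts: pp0:3 pp1:1 pp2:1 pp3:1
Op 7: write(P2, v0, 170). refcount(pp0)=3>1 -> COPY to pp4. 5 ppages; refcounts: pp0:2 pp1:1 pp2:1 pp3:1 pp4:1
Op 8: fork(P0) -> P3. 5 ppages; refcounts: pp0:3 pp1:2 pp2:1 pp3:1 pp4:1
Op 9: read(P1, v0) -> 42. No state change.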